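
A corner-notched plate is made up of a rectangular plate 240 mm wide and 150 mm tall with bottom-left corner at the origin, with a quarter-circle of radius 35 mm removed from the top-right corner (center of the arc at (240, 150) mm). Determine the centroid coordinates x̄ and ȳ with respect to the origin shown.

x̄ = 117.11 mm, ȳ = 73.35 mm

Part | A | x̄ᵢ | ȳᵢ | A·x̄ᵢ | A·ȳᵢ
plate | 36000.00 | 120.00 | 75.00 | 4320000.00 | 2700000.00
removed quarter-circle | -962.11 | 225.15 | 135.15 | -216615.39 | -130025.25
Σ | 35037.89 |  |  | 4103384.61 | 2569974.75
x̄ = 4103384.61 / 35037.89 = 117.11 mm
ȳ = 2569974.75 / 35037.89 = 73.35 mm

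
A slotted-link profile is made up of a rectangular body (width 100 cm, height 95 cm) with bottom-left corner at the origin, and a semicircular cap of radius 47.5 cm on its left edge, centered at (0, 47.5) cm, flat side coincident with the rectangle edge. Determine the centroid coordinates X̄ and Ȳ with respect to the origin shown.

rectangular body: A = 100 × 95 = 9500.00, centroid at (50.00, 47.50).
semicircular end: A = ½π·47.5² = 3544.11, centroid at (-20.16, 47.50).
ΣA = 13044.11 cm²
ΣAX̄ = (9500.00)(50.00) + (3544.11)(-20.16) = 403552.08 cm³
ΣAȲ = (9500.00)(47.50) + (3544.11)(47.50) = 619595.19 cm³
X̄ = 403552.08 / 13044.11 = 30.94 cm
Ȳ = 619595.19 / 13044.11 = 47.50 cm

X̄ = 30.94 cm, Ȳ = 47.50 cm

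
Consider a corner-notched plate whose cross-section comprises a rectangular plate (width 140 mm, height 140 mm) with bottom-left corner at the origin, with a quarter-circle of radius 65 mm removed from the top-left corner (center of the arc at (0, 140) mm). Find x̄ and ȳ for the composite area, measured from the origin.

x̄ = 78.64 mm, ȳ = 61.36 mm

plate: A = 140 × 140 = 19600.00, centroid at (70.00, 70.00).
removed quarter-circle: A = −¼π·65² = -3318.31, centroid at (27.59, 112.41).
ΣA = 16281.69 mm², ΣAx̄ = 1280458.33 mm³, ΣAȳ = 998978.65 mm³.
x̄ = 1280458.33/16281.69 = 78.64 mm; ȳ = 998978.65/16281.69 = 61.36 mm.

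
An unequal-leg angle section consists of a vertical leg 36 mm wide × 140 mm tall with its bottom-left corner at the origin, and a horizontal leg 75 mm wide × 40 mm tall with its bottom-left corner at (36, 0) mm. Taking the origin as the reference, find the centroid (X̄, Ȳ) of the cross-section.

X̄ = 38.71 mm, Ȳ = 51.34 mm

Part | A | x̄ᵢ | ȳᵢ | A·x̄ᵢ | A·ȳᵢ
vertical leg | 5040.00 | 18.00 | 70.00 | 90720.00 | 352800.00
horizontal leg | 3000.00 | 73.50 | 20.00 | 220500.00 | 60000.00
Σ | 8040.00 |  |  | 311220.00 | 412800.00
X̄ = 311220.00 / 8040.00 = 38.71 mm
Ȳ = 412800.00 / 8040.00 = 51.34 mm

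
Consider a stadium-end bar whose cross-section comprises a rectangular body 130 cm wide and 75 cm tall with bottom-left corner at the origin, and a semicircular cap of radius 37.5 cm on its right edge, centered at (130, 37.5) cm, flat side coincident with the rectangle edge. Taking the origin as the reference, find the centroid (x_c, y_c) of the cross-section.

rectangular body: A = 130 × 75 = 9750.00, centroid at (65.00, 37.50).
semicircular end: A = ½π·37.5² = 2208.93, centroid at (145.92, 37.50).
ΣA = 11958.93 cm², ΣAx_c = 956067.45 cm³, ΣAy_c = 448459.96 cm³.
x_c = 956067.45/11958.93 = 79.95 cm; y_c = 448459.96/11958.93 = 37.50 cm.

x_c = 79.95 cm, y_c = 37.50 cm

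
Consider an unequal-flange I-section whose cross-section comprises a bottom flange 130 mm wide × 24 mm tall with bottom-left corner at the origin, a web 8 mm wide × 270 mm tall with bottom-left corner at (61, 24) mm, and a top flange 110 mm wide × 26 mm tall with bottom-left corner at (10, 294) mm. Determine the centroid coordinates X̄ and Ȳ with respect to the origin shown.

bottom flange: A = 130 × 24 = 3120.00, centroid at (65.00, 12.00).
web: A = 8 × 270 = 2160.00, centroid at (65.00, 159.00).
top flange: A = 110 × 26 = 2860.00, centroid at (65.00, 307.00).
ΣA = 8140.00 mm²
ΣAX̄ = (3120.00)(65.00) + (2160.00)(65.00) + (2860.00)(65.00) = 529100.00 mm³
ΣAȲ = (3120.00)(12.00) + (2160.00)(159.00) + (2860.00)(307.00) = 1258900.00 mm³
X̄ = 529100.00 / 8140.00 = 65.00 mm
Ȳ = 1258900.00 / 8140.00 = 154.66 mm

X̄ = 65.00 mm, Ȳ = 154.66 mm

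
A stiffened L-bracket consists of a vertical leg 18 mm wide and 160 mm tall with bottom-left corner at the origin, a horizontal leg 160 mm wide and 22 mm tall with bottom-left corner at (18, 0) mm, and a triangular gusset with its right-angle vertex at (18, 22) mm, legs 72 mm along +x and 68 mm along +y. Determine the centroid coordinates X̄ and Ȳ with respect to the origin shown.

X̄ = 53.54 mm, Ȳ = 42.77 mm

vertical leg: A = 18 × 160 = 2880.00, centroid at (9.00, 80.00).
horizontal leg: A = 160 × 22 = 3520.00, centroid at (98.00, 11.00).
gusset: A = ½·72·68 = 2448.00, centroid at (42.00, 44.67).
ΣA = 8848.00 mm², ΣAX̄ = 473696.00 mm³, ΣAȲ = 378464.00 mm³.
X̄ = 473696.00/8848.00 = 53.54 mm; Ȳ = 378464.00/8848.00 = 42.77 mm.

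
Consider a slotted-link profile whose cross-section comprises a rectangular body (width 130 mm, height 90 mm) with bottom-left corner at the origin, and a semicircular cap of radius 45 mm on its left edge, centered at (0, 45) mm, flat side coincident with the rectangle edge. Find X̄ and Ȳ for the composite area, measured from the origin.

X̄ = 47.02 mm, Ȳ = 45.00 mm

rectangular body: A = 130 × 90 = 11700.00, centroid at (65.00, 45.00).
semicircular end: A = ½π·45² = 3180.86, centroid at (-19.10, 45.00).
ΣA = 14880.86 mm²
ΣAX̄ = (11700.00)(65.00) + (3180.86)(-19.10) = 699750.00 mm³
ΣAȲ = (11700.00)(45.00) + (3180.86)(45.00) = 669638.82 mm³
X̄ = 699750.00 / 14880.86 = 47.02 mm
Ȳ = 669638.82 / 14880.86 = 45.00 mm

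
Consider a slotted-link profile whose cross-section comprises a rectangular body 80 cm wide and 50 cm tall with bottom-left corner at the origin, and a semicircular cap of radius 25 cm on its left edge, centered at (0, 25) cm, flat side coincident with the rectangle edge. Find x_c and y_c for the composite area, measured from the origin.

x_c = 30.03 cm, y_c = 25.00 cm

rectangular body: A = 80 × 50 = 4000.00, centroid at (40.00, 25.00).
semicircular end: A = ½π·25² = 981.75, centroid at (-10.61, 25.00).
ΣA = 4981.75 cm²
ΣAx_c = (4000.00)(40.00) + (981.75)(-10.61) = 149583.33 cm³
ΣAy_c = (4000.00)(25.00) + (981.75)(25.00) = 124543.69 cm³
x_c = 149583.33 / 4981.75 = 30.03 cm
y_c = 124543.69 / 4981.75 = 25.00 cm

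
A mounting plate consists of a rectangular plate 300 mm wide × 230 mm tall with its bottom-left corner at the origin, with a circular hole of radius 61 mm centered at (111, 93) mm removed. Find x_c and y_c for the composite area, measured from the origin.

x_c = 157.96 mm, y_c = 119.49 mm

plate: A = 300 × 230 = 69000.00, centroid at (150.00, 115.00).
hole: A = −π·61² = -11689.87, centroid at (111.00, 93.00).
ΣA = 57310.13 mm², ΣAx_c = 9052424.84 mm³, ΣAy_c = 6847842.44 mm³.
x_c = 9052424.84/57310.13 = 157.96 mm; y_c = 6847842.44/57310.13 = 119.49 mm.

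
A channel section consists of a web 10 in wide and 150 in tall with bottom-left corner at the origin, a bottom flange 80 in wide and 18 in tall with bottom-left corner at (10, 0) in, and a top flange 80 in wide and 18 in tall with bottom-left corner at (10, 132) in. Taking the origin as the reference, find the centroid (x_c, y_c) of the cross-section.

x_c = 34.59 in, y_c = 75.00 in

web: A = 10 × 150 = 1500.00, centroid at (5.00, 75.00).
bottom flange: A = 80 × 18 = 1440.00, centroid at (50.00, 9.00).
top flange: A = 80 × 18 = 1440.00, centroid at (50.00, 141.00).
ΣA = 4380.00 in², ΣAx_c = 151500.00 in³, ΣAy_c = 328500.00 in³.
x_c = 151500.00/4380.00 = 34.59 in; y_c = 328500.00/4380.00 = 75.00 in.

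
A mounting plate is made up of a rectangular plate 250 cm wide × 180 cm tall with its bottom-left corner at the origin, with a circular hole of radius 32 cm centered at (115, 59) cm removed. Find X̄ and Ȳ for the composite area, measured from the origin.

plate: A = 250 × 180 = 45000.00, centroid at (125.00, 90.00).
hole: A = −π·32² = -3216.99, centroid at (115.00, 59.00).
ΣA = 41783.01 cm², ΣAX̄ = 5255046.05 cm³, ΣAȲ = 3860197.54 cm³.
X̄ = 5255046.05/41783.01 = 125.77 cm; Ȳ = 3860197.54/41783.01 = 92.39 cm.

X̄ = 125.77 cm, Ȳ = 92.39 cm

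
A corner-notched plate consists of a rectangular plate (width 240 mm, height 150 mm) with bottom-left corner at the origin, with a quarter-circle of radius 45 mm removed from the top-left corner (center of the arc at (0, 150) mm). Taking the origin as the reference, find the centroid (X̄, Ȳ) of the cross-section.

X̄ = 124.66 mm, Ȳ = 72.42 mm

plate: A = 240 × 150 = 36000.00, centroid at (120.00, 75.00).
removed quarter-circle: A = −¼π·45² = -1590.43, centroid at (19.10, 130.90).
ΣA = 34409.57 mm², ΣAX̄ = 4289625.00 mm³, ΣAȲ = 2491810.31 mm³.
X̄ = 4289625.00/34409.57 = 124.66 mm; Ȳ = 2491810.31/34409.57 = 72.42 mm.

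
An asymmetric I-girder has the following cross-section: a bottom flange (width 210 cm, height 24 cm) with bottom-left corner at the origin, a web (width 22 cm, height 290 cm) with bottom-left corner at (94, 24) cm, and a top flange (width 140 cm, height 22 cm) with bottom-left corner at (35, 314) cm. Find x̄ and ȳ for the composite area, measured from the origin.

Part | A | x̄ᵢ | ȳᵢ | A·x̄ᵢ | A·ȳᵢ
bottom flange | 5040.00 | 105.00 | 12.00 | 529200.00 | 60480.00
web | 6380.00 | 105.00 | 169.00 | 669900.00 | 1078220.00
top flange | 3080.00 | 105.00 | 325.00 | 323400.00 | 1001000.00
Σ | 14500.00 |  |  | 1522500.00 | 2139700.00
x̄ = 1522500.00 / 14500.00 = 105.00 cm
ȳ = 2139700.00 / 14500.00 = 147.57 cm

x̄ = 105.00 cm, ȳ = 147.57 cm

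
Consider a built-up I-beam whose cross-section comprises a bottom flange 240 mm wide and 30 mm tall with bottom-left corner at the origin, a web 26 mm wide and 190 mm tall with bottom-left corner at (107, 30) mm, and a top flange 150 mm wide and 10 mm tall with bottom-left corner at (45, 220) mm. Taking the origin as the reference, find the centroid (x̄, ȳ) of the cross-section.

Part | A | x̄ᵢ | ȳᵢ | A·x̄ᵢ | A·ȳᵢ
bottom flange | 7200.00 | 120.00 | 15.00 | 864000.00 | 108000.00
web | 4940.00 | 120.00 | 125.00 | 592800.00 | 617500.00
top flange | 1500.00 | 120.00 | 225.00 | 180000.00 | 337500.00
Σ | 13640.00 |  |  | 1636800.00 | 1063000.00
x̄ = 1636800.00 / 13640.00 = 120.00 mm
ȳ = 1063000.00 / 13640.00 = 77.93 mm

x̄ = 120.00 mm, ȳ = 77.93 mm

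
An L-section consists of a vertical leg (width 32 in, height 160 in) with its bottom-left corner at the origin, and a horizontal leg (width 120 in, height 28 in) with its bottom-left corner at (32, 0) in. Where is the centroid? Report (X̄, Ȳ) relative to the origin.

X̄ = 46.11 in, Ȳ = 53.85 in

Part | A | x̄ᵢ | ȳᵢ | A·x̄ᵢ | A·ȳᵢ
vertical leg | 5120.00 | 16.00 | 80.00 | 81920.00 | 409600.00
horizontal leg | 3360.00 | 92.00 | 14.00 | 309120.00 | 47040.00
Σ | 8480.00 |  |  | 391040.00 | 456640.00
X̄ = 391040.00 / 8480.00 = 46.11 in
Ȳ = 456640.00 / 8480.00 = 53.85 in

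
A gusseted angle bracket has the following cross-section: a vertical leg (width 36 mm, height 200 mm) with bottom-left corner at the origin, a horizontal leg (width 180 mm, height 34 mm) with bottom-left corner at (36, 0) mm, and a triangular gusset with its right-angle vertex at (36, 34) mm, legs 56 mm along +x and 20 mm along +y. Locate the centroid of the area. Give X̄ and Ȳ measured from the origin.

Part | A | x̄ᵢ | ȳᵢ | A·x̄ᵢ | A·ȳᵢ
vertical leg | 7200.00 | 18.00 | 100.00 | 129600.00 | 720000.00
horizontal leg | 6120.00 | 126.00 | 17.00 | 771120.00 | 104040.00
gusset | 560.00 | 54.67 | 40.67 | 30613.33 | 22773.33
Σ | 13880.00 |  |  | 931333.33 | 846813.33
X̄ = 931333.33 / 13880.00 = 67.10 mm
Ȳ = 846813.33 / 13880.00 = 61.01 mm

X̄ = 67.10 mm, Ȳ = 61.01 mm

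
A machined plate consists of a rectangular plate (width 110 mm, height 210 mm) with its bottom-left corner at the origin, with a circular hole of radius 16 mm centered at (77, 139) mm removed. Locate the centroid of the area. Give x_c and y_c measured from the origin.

x_c = 54.21 mm, y_c = 103.77 mm

plate: A = 110 × 210 = 23100.00, centroid at (55.00, 105.00).
hole: A = −π·16² = -804.25, centroid at (77.00, 139.00).
ΣA = 22295.75 mm², ΣAx_c = 1208572.93 mm³, ΣAy_c = 2313709.57 mm³.
x_c = 1208572.93/22295.75 = 54.21 mm; y_c = 2313709.57/22295.75 = 103.77 mm.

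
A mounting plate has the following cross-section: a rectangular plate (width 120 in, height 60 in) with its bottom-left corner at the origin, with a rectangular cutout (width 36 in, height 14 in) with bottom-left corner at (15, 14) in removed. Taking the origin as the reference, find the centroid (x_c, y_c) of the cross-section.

Part | A | x̄ᵢ | ȳᵢ | A·x̄ᵢ | A·ȳᵢ
plate | 7200.00 | 60.00 | 30.00 | 432000.00 | 216000.00
hole | -504.00 | 33.00 | 21.00 | -16632.00 | -10584.00
Σ | 6696.00 |  |  | 415368.00 | 205416.00
x_c = 415368.00 / 6696.00 = 62.03 in
y_c = 205416.00 / 6696.00 = 30.68 in

x_c = 62.03 in, y_c = 30.68 in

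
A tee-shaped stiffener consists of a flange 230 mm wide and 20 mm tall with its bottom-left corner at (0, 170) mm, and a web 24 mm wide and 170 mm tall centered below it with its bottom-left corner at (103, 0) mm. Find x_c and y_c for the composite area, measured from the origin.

Part | A | x̄ᵢ | ȳᵢ | A·x̄ᵢ | A·ȳᵢ
web | 4080.00 | 115.00 | 85.00 | 469200.00 | 346800.00
flange | 4600.00 | 115.00 | 180.00 | 529000.00 | 828000.00
Σ | 8680.00 |  |  | 998200.00 | 1174800.00
x_c = 998200.00 / 8680.00 = 115.00 mm
y_c = 1174800.00 / 8680.00 = 135.35 mm

x_c = 115.00 mm, y_c = 135.35 mm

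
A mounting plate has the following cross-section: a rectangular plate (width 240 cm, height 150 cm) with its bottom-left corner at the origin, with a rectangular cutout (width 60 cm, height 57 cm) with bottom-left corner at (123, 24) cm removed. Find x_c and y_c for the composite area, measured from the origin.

plate: A = 240 × 150 = 36000.00, centroid at (120.00, 75.00).
hole: A = −(60 × 57) = -3420.00, centroid at (153.00, 52.50).
ΣA = 32580.00 cm²
ΣAx_c = (36000.00)(120.00) + (-3420.00)(153.00) = 3796740.00 cm³
ΣAy_c = (36000.00)(75.00) + (-3420.00)(52.50) = 2520450.00 cm³
x_c = 3796740.00 / 32580.00 = 116.54 cm
y_c = 2520450.00 / 32580.00 = 77.36 cm

x_c = 116.54 cm, y_c = 77.36 cm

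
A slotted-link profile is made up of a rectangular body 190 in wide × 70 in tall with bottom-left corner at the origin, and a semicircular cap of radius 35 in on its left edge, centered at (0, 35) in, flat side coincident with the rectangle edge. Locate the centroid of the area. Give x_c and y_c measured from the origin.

x_c = 81.12 in, y_c = 35.00 in

rectangular body: A = 190 × 70 = 13300.00, centroid at (95.00, 35.00).
semicircular end: A = ½π·35² = 1924.23, centroid at (-14.85, 35.00).
ΣA = 15224.23 in², ΣAx_c = 1234916.67 in³, ΣAy_c = 532847.89 in³.
x_c = 1234916.67/15224.23 = 81.12 in; y_c = 532847.89/15224.23 = 35.00 in.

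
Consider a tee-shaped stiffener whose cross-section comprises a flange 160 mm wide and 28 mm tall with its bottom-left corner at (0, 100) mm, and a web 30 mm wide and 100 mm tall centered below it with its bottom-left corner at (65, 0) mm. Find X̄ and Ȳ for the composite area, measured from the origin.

X̄ = 80.00 mm, Ȳ = 88.33 mm

web: A = 30 × 100 = 3000.00, centroid at (80.00, 50.00).
flange: A = 160 × 28 = 4480.00, centroid at (80.00, 114.00).
ΣA = 7480.00 mm², ΣAX̄ = 598400.00 mm³, ΣAȲ = 660720.00 mm³.
X̄ = 598400.00/7480.00 = 80.00 mm; Ȳ = 660720.00/7480.00 = 88.33 mm.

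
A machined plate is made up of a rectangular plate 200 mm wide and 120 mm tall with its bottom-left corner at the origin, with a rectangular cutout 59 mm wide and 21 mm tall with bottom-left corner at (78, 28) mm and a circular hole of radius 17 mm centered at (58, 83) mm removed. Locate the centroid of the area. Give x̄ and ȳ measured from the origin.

x̄ = 101.32 mm, ȳ = 60.26 mm

Part | A | x̄ᵢ | ȳᵢ | A·x̄ᵢ | A·ȳᵢ
plate | 24000.00 | 100.00 | 60.00 | 2400000.00 | 1440000.00
hole 1 | -1239.00 | 107.50 | 38.50 | -133192.50 | -47701.50
hole 2 | -907.92 | 58.00 | 83.00 | -52659.38 | -75357.38
Σ | 21853.08 |  |  | 2214148.12 | 1316941.12
x̄ = 2214148.12 / 21853.08 = 101.32 mm
ȳ = 1316941.12 / 21853.08 = 60.26 mm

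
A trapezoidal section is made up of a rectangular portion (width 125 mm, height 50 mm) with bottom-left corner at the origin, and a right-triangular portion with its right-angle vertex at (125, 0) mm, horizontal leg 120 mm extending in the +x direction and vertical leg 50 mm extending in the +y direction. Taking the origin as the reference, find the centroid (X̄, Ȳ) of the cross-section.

X̄ = 95.74 mm, Ȳ = 22.30 mm

rectangular portion: A = 125 × 50 = 6250.00, centroid at (62.50, 25.00).
triangular portion: A = ½·120·50 = 3000.00, centroid at (165.00, 16.67).
ΣA = 9250.00 mm², ΣAX̄ = 885625.00 mm³, ΣAȲ = 206250.00 mm³.
X̄ = 885625.00/9250.00 = 95.74 mm; Ȳ = 206250.00/9250.00 = 22.30 mm.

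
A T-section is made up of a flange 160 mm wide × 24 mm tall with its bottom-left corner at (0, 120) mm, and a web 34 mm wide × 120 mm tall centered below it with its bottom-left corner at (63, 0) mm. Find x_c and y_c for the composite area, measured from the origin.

x_c = 80.00 mm, y_c = 94.91 mm

web: A = 34 × 120 = 4080.00, centroid at (80.00, 60.00).
flange: A = 160 × 24 = 3840.00, centroid at (80.00, 132.00).
ΣA = 7920.00 mm²
ΣAx_c = (4080.00)(80.00) + (3840.00)(80.00) = 633600.00 mm³
ΣAy_c = (4080.00)(60.00) + (3840.00)(132.00) = 751680.00 mm³
x_c = 633600.00 / 7920.00 = 80.00 mm
y_c = 751680.00 / 7920.00 = 94.91 mm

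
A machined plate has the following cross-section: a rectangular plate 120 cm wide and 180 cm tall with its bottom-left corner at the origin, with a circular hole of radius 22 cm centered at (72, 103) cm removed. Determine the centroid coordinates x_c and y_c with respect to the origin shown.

plate: A = 120 × 180 = 21600.00, centroid at (60.00, 90.00).
hole: A = −π·22² = -1520.53, centroid at (72.00, 103.00).
ΣA = 20079.47 cm²
ΣAx_c = (21600.00)(60.00) + (-1520.53)(72.00) = 1186521.78 cm³
ΣAy_c = (21600.00)(90.00) + (-1520.53)(103.00) = 1787385.32 cm³
x_c = 1186521.78 / 20079.47 = 59.09 cm
y_c = 1787385.32 / 20079.47 = 89.02 cm

x_c = 59.09 cm, y_c = 89.02 cm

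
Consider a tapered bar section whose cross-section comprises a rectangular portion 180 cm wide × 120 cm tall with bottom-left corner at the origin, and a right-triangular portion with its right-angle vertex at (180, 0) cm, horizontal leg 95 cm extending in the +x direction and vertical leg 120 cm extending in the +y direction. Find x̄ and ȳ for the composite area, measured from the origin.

rectangular portion: A = 180 × 120 = 21600.00, centroid at (90.00, 60.00).
triangular portion: A = ½·95·120 = 5700.00, centroid at (211.67, 40.00).
ΣA = 27300.00 cm², ΣAx̄ = 3150500.00 cm³, ΣAȳ = 1524000.00 cm³.
x̄ = 3150500.00/27300.00 = 115.40 cm; ȳ = 1524000.00/27300.00 = 55.82 cm.

x̄ = 115.40 cm, ȳ = 55.82 cm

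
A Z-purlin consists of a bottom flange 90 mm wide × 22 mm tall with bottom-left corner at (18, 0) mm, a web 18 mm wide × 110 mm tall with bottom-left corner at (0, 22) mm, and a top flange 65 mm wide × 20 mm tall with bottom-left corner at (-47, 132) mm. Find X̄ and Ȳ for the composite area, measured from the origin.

X̄ = 23.52 mm, Ȳ = 68.22 mm

bottom flange: A = 90 × 22 = 1980.00, centroid at (63.00, 11.00).
web: A = 18 × 110 = 1980.00, centroid at (9.00, 77.00).
top flange: A = 65 × 20 = 1300.00, centroid at (-14.50, 142.00).
ΣA = 5260.00 mm²
ΣAX̄ = (1980.00)(63.00) + (1980.00)(9.00) + (1300.00)(-14.50) = 123710.00 mm³
ΣAȲ = (1980.00)(11.00) + (1980.00)(77.00) + (1300.00)(142.00) = 358840.00 mm³
X̄ = 123710.00 / 5260.00 = 23.52 mm
Ȳ = 358840.00 / 5260.00 = 68.22 mm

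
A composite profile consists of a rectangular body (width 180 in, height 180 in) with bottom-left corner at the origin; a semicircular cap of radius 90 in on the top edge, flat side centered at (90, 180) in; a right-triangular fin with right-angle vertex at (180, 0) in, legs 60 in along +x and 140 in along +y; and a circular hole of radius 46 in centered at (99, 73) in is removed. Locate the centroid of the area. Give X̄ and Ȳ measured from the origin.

rectangular body: A = 180 × 180 = 32400.00, centroid at (90.00, 90.00).
semicircular top: A = ½π·90² = 12723.45, centroid at (90.00, 218.20).
triangular fin: A = ½·60·140 = 4200.00, centroid at (200.00, 46.67).
hole: A = −π·46² = -6647.61, centroid at (99.00, 73.00).
ΣA = 42675.84 in², ΣAX̄ = 4242997.13 in³, ΣAȲ = 5402945.51 in³.
X̄ = 4242997.13/42675.84 = 99.42 in; Ȳ = 5402945.51/42675.84 = 126.60 in.

X̄ = 99.42 in, Ȳ = 126.60 in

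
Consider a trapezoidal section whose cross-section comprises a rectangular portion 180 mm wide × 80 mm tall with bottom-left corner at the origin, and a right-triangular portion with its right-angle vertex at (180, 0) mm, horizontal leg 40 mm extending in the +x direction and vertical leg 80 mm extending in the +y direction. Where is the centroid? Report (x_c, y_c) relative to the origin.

x_c = 100.33 mm, y_c = 38.67 mm

Part | A | x̄ᵢ | ȳᵢ | A·x̄ᵢ | A·ȳᵢ
rectangular portion | 14400.00 | 90.00 | 40.00 | 1296000.00 | 576000.00
triangular portion | 1600.00 | 193.33 | 26.67 | 309333.33 | 42666.67
Σ | 16000.00 |  |  | 1605333.33 | 618666.67
x_c = 1605333.33 / 16000.00 = 100.33 mm
y_c = 618666.67 / 16000.00 = 38.67 mm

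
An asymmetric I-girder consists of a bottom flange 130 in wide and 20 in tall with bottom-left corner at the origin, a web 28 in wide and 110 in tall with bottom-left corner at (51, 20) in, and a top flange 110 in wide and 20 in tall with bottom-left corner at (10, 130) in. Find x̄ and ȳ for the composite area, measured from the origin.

bottom flange: A = 130 × 20 = 2600.00, centroid at (65.00, 10.00).
web: A = 28 × 110 = 3080.00, centroid at (65.00, 75.00).
top flange: A = 110 × 20 = 2200.00, centroid at (65.00, 140.00).
ΣA = 7880.00 in², ΣAx̄ = 512200.00 in³, ΣAȳ = 565000.00 in³.
x̄ = 512200.00/7880.00 = 65.00 in; ȳ = 565000.00/7880.00 = 71.70 in.

x̄ = 65.00 in, ȳ = 71.70 in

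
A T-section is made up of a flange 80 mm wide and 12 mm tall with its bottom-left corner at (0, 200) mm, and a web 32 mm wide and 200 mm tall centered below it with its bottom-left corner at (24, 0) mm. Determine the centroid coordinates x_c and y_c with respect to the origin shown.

web: A = 32 × 200 = 6400.00, centroid at (40.00, 100.00).
flange: A = 80 × 12 = 960.00, centroid at (40.00, 206.00).
ΣA = 7360.00 mm²
ΣAx_c = (6400.00)(40.00) + (960.00)(40.00) = 294400.00 mm³
ΣAy_c = (6400.00)(100.00) + (960.00)(206.00) = 837760.00 mm³
x_c = 294400.00 / 7360.00 = 40.00 mm
y_c = 837760.00 / 7360.00 = 113.83 mm

x_c = 40.00 mm, y_c = 113.83 mm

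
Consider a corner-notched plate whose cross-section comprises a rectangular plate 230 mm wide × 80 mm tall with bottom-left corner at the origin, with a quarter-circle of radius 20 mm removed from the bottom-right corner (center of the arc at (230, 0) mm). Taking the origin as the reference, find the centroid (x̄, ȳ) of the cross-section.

plate: A = 230 × 80 = 18400.00, centroid at (115.00, 40.00).
removed quarter-circle: A = −¼π·20² = -314.16, centroid at (221.51, 8.49).
ΣA = 18085.84 mm²
ΣAx̄ = (18400.00)(115.00) + (-314.16)(221.51) = 2046410.04 mm³
ΣAȳ = (18400.00)(40.00) + (-314.16)(8.49) = 733333.33 mm³
x̄ = 2046410.04 / 18085.84 = 113.15 mm
ȳ = 733333.33 / 18085.84 = 40.55 mm

x̄ = 113.15 mm, ȳ = 40.55 mm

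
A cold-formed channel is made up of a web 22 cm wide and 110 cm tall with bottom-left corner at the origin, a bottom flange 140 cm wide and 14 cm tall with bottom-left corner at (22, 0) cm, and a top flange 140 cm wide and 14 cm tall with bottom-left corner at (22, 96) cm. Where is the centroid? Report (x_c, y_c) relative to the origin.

web: A = 22 × 110 = 2420.00, centroid at (11.00, 55.00).
bottom flange: A = 140 × 14 = 1960.00, centroid at (92.00, 7.00).
top flange: A = 140 × 14 = 1960.00, centroid at (92.00, 103.00).
ΣA = 6340.00 cm²
ΣAx_c = (2420.00)(11.00) + (1960.00)(92.00) + (1960.00)(92.00) = 387260.00 cm³
ΣAy_c = (2420.00)(55.00) + (1960.00)(7.00) + (1960.00)(103.00) = 348700.00 cm³
x_c = 387260.00 / 6340.00 = 61.08 cm
y_c = 348700.00 / 6340.00 = 55.00 cm

x_c = 61.08 cm, y_c = 55.00 cm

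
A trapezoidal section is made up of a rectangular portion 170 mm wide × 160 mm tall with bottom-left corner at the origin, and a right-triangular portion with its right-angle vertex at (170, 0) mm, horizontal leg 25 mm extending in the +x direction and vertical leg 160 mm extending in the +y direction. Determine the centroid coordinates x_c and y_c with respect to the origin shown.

x_c = 91.39 mm, y_c = 78.17 mm

rectangular portion: A = 170 × 160 = 27200.00, centroid at (85.00, 80.00).
triangular portion: A = ½·25·160 = 2000.00, centroid at (178.33, 53.33).
ΣA = 29200.00 mm²
ΣAx_c = (27200.00)(85.00) + (2000.00)(178.33) = 2668666.67 mm³
ΣAy_c = (27200.00)(80.00) + (2000.00)(53.33) = 2282666.67 mm³
x_c = 2668666.67 / 29200.00 = 91.39 mm
y_c = 2282666.67 / 29200.00 = 78.17 mm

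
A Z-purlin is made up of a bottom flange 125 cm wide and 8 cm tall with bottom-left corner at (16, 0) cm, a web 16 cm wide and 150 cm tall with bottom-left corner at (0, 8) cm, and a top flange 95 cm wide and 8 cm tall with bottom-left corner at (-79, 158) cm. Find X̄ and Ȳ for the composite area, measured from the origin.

X̄ = 17.73 cm, Ȳ = 78.44 cm

bottom flange: A = 125 × 8 = 1000.00, centroid at (78.50, 4.00).
web: A = 16 × 150 = 2400.00, centroid at (8.00, 83.00).
top flange: A = 95 × 8 = 760.00, centroid at (-31.50, 162.00).
ΣA = 4160.00 cm²
ΣAX̄ = (1000.00)(78.50) + (2400.00)(8.00) + (760.00)(-31.50) = 73760.00 cm³
ΣAȲ = (1000.00)(4.00) + (2400.00)(83.00) + (760.00)(162.00) = 326320.00 cm³
X̄ = 73760.00 / 4160.00 = 17.73 cm
Ȳ = 326320.00 / 4160.00 = 78.44 cm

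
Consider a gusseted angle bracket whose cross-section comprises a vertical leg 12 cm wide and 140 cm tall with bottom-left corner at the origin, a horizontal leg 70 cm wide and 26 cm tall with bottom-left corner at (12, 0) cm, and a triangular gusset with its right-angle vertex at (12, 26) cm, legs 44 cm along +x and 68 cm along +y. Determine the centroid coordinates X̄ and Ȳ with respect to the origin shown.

X̄ = 27.12 cm, Ȳ = 42.85 cm

Part | A | x̄ᵢ | ȳᵢ | A·x̄ᵢ | A·ȳᵢ
vertical leg | 1680.00 | 6.00 | 70.00 | 10080.00 | 117600.00
horizontal leg | 1820.00 | 47.00 | 13.00 | 85540.00 | 23660.00
gusset | 1496.00 | 26.67 | 48.67 | 39893.33 | 72805.33
Σ | 4996.00 |  |  | 135513.33 | 214065.33
X̄ = 135513.33 / 4996.00 = 27.12 cm
Ȳ = 214065.33 / 4996.00 = 42.85 cm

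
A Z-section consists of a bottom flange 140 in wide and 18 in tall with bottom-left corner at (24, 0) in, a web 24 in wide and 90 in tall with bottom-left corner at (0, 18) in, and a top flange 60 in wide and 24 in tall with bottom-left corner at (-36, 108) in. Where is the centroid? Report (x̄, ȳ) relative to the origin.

bottom flange: A = 140 × 18 = 2520.00, centroid at (94.00, 9.00).
web: A = 24 × 90 = 2160.00, centroid at (12.00, 63.00).
top flange: A = 60 × 24 = 1440.00, centroid at (-6.00, 120.00).
ΣA = 6120.00 in²
ΣAx̄ = (2520.00)(94.00) + (2160.00)(12.00) + (1440.00)(-6.00) = 254160.00 in³
ΣAȳ = (2520.00)(9.00) + (2160.00)(63.00) + (1440.00)(120.00) = 331560.00 in³
x̄ = 254160.00 / 6120.00 = 41.53 in
ȳ = 331560.00 / 6120.00 = 54.18 in

x̄ = 41.53 in, ȳ = 54.18 in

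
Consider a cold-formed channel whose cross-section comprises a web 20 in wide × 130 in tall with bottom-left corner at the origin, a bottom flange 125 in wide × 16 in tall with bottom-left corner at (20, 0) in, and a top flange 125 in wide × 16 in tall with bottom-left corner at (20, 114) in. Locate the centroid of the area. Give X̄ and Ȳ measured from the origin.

web: A = 20 × 130 = 2600.00, centroid at (10.00, 65.00).
bottom flange: A = 125 × 16 = 2000.00, centroid at (82.50, 8.00).
top flange: A = 125 × 16 = 2000.00, centroid at (82.50, 122.00).
ΣA = 6600.00 in², ΣAX̄ = 356000.00 in³, ΣAȲ = 429000.00 in³.
X̄ = 356000.00/6600.00 = 53.94 in; Ȳ = 429000.00/6600.00 = 65.00 in.

X̄ = 53.94 in, Ȳ = 65.00 in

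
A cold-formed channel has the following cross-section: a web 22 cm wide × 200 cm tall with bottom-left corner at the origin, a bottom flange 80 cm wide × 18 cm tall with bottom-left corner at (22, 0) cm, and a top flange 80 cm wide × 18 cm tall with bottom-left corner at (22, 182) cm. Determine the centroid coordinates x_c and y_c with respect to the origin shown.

Part | A | x̄ᵢ | ȳᵢ | A·x̄ᵢ | A·ȳᵢ
web | 4400.00 | 11.00 | 100.00 | 48400.00 | 440000.00
bottom flange | 1440.00 | 62.00 | 9.00 | 89280.00 | 12960.00
top flange | 1440.00 | 62.00 | 191.00 | 89280.00 | 275040.00
Σ | 7280.00 |  |  | 226960.00 | 728000.00
x_c = 226960.00 / 7280.00 = 31.18 cm
y_c = 728000.00 / 7280.00 = 100.00 cm

x_c = 31.18 cm, y_c = 100.00 cm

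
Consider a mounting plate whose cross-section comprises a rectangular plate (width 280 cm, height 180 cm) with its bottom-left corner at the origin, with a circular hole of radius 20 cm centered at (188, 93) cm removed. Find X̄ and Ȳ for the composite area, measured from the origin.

X̄ = 138.77 cm, Ȳ = 89.92 cm

Part | A | x̄ᵢ | ȳᵢ | A·x̄ᵢ | A·ȳᵢ
plate | 50400.00 | 140.00 | 90.00 | 7056000.00 | 4536000.00
hole | -1256.64 | 188.00 | 93.00 | -236247.77 | -116867.25
Σ | 49143.36 |  |  | 6819752.23 | 4419132.75
X̄ = 6819752.23 / 49143.36 = 138.77 cm
Ȳ = 4419132.75 / 49143.36 = 89.92 cm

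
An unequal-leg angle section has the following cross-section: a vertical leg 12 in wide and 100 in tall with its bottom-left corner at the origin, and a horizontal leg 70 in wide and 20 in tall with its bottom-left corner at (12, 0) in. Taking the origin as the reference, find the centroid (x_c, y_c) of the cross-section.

x_c = 28.08 in, y_c = 28.46 in

vertical leg: A = 12 × 100 = 1200.00, centroid at (6.00, 50.00).
horizontal leg: A = 70 × 20 = 1400.00, centroid at (47.00, 10.00).
ΣA = 2600.00 in²
ΣAx_c = (1200.00)(6.00) + (1400.00)(47.00) = 73000.00 in³
ΣAy_c = (1200.00)(50.00) + (1400.00)(10.00) = 74000.00 in³
x_c = 73000.00 / 2600.00 = 28.08 in
y_c = 74000.00 / 2600.00 = 28.46 in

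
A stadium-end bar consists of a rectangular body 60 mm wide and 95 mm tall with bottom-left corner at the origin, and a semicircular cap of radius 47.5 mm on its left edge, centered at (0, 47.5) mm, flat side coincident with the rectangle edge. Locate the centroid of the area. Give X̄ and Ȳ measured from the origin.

Part | A | x̄ᵢ | ȳᵢ | A·x̄ᵢ | A·ȳᵢ
rectangular body | 5700.00 | 30.00 | 47.50 | 171000.00 | 270750.00
semicircular end | 3544.11 | -20.16 | 47.50 | -71447.92 | 168345.19
Σ | 9244.11 |  |  | 99552.08 | 439095.19
X̄ = 99552.08 / 9244.11 = 10.77 mm
Ȳ = 439095.19 / 9244.11 = 47.50 mm

X̄ = 10.77 mm, Ȳ = 47.50 mm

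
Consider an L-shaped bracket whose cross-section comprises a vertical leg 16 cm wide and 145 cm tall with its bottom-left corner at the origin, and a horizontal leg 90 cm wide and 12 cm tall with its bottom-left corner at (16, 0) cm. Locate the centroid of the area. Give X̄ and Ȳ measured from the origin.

X̄ = 24.84 cm, Ȳ = 51.38 cm

vertical leg: A = 16 × 145 = 2320.00, centroid at (8.00, 72.50).
horizontal leg: A = 90 × 12 = 1080.00, centroid at (61.00, 6.00).
ΣA = 3400.00 cm²
ΣAX̄ = (2320.00)(8.00) + (1080.00)(61.00) = 84440.00 cm³
ΣAȲ = (2320.00)(72.50) + (1080.00)(6.00) = 174680.00 cm³
X̄ = 84440.00 / 3400.00 = 24.84 cm
Ȳ = 174680.00 / 3400.00 = 51.38 cm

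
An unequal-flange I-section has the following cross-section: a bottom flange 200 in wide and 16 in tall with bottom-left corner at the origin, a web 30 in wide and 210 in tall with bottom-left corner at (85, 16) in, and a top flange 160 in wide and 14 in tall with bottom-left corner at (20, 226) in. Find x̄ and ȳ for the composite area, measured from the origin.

bottom flange: A = 200 × 16 = 3200.00, centroid at (100.00, 8.00).
web: A = 30 × 210 = 6300.00, centroid at (100.00, 121.00).
top flange: A = 160 × 14 = 2240.00, centroid at (100.00, 233.00).
ΣA = 11740.00 in²
ΣAx̄ = (3200.00)(100.00) + (6300.00)(100.00) + (2240.00)(100.00) = 1174000.00 in³
ΣAȳ = (3200.00)(8.00) + (6300.00)(121.00) + (2240.00)(233.00) = 1309820.00 in³
x̄ = 1174000.00 / 11740.00 = 100.00 in
ȳ = 1309820.00 / 11740.00 = 111.57 in

x̄ = 100.00 in, ȳ = 111.57 in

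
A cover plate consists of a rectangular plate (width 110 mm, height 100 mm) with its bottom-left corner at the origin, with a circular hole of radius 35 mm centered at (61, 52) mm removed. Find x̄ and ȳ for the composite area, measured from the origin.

plate: A = 110 × 100 = 11000.00, centroid at (55.00, 50.00).
hole: A = −π·35² = -3848.45, centroid at (61.00, 52.00).
ΣA = 7151.55 mm²
ΣAx̄ = (11000.00)(55.00) + (-3848.45)(61.00) = 370244.49 mm³
ΣAȳ = (11000.00)(50.00) + (-3848.45)(52.00) = 349880.55 mm³
x̄ = 370244.49 / 7151.55 = 51.77 mm
ȳ = 349880.55 / 7151.55 = 48.92 mm

x̄ = 51.77 mm, ȳ = 48.92 mm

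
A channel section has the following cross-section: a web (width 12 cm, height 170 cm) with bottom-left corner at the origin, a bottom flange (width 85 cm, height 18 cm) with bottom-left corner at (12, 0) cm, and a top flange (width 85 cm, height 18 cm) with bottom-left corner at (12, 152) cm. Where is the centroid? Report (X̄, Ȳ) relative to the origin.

Part | A | x̄ᵢ | ȳᵢ | A·x̄ᵢ | A·ȳᵢ
web | 2040.00 | 6.00 | 85.00 | 12240.00 | 173400.00
bottom flange | 1530.00 | 54.50 | 9.00 | 83385.00 | 13770.00
top flange | 1530.00 | 54.50 | 161.00 | 83385.00 | 246330.00
Σ | 5100.00 |  |  | 179010.00 | 433500.00
X̄ = 179010.00 / 5100.00 = 35.10 cm
Ȳ = 433500.00 / 5100.00 = 85.00 cm

X̄ = 35.10 cm, Ȳ = 85.00 cm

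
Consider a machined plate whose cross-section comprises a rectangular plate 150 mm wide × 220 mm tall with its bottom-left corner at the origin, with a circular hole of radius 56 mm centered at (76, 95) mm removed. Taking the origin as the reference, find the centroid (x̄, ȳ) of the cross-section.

x̄ = 74.57 mm, ȳ = 116.38 mm

plate: A = 150 × 220 = 33000.00, centroid at (75.00, 110.00).
hole: A = −π·56² = -9852.03, centroid at (76.00, 95.00).
ΣA = 23147.97 mm², ΣAx̄ = 1726245.37 mm³, ΣAȳ = 2694056.72 mm³.
x̄ = 1726245.37/23147.97 = 74.57 mm; ȳ = 2694056.72/23147.97 = 116.38 mm.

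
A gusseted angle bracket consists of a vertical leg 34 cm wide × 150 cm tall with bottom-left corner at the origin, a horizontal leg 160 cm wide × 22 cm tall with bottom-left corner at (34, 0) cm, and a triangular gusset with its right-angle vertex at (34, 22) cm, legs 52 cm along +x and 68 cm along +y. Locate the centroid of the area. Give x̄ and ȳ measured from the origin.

vertical leg: A = 34 × 150 = 5100.00, centroid at (17.00, 75.00).
horizontal leg: A = 160 × 22 = 3520.00, centroid at (114.00, 11.00).
gusset: A = ½·52·68 = 1768.00, centroid at (51.33, 44.67).
ΣA = 10388.00 cm²
ΣAx̄ = (5100.00)(17.00) + (3520.00)(114.00) + (1768.00)(51.33) = 578737.33 cm³
ΣAȳ = (5100.00)(75.00) + (3520.00)(11.00) + (1768.00)(44.67) = 500190.67 cm³
x̄ = 578737.33 / 10388.00 = 55.71 cm
ȳ = 500190.67 / 10388.00 = 48.15 cm

x̄ = 55.71 cm, ȳ = 48.15 cm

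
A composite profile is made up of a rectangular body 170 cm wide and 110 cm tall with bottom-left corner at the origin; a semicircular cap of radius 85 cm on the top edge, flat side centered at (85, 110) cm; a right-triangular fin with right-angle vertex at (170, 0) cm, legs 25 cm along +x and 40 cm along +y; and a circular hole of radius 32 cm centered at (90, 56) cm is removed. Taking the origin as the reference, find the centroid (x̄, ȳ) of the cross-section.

x̄ = 86.12 cm, ȳ = 91.94 cm

Part | A | x̄ᵢ | ȳᵢ | A·x̄ᵢ | A·ȳᵢ
rectangular body | 18700.00 | 85.00 | 55.00 | 1589500.00 | 1028500.00
semicircular top | 11349.00 | 85.00 | 146.08 | 964665.29 | 1657807.05
triangular fin | 500.00 | 178.33 | 13.33 | 89166.67 | 6666.67
hole | -3216.99 | 90.00 | 56.00 | -289529.18 | -180151.49
Σ | 27332.01 |  |  | 2353802.78 | 2512822.22
x̄ = 2353802.78 / 27332.01 = 86.12 cm
ȳ = 2512822.22 / 27332.01 = 91.94 cm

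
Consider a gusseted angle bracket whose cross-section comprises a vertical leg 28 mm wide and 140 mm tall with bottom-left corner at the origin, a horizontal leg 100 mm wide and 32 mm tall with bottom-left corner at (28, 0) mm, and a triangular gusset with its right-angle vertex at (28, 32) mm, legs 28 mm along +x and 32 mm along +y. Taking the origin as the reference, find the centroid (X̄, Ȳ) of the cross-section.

vertical leg: A = 28 × 140 = 3920.00, centroid at (14.00, 70.00).
horizontal leg: A = 100 × 32 = 3200.00, centroid at (78.00, 16.00).
gusset: A = ½·28·32 = 448.00, centroid at (37.33, 42.67).
ΣA = 7568.00 mm²
ΣAX̄ = (3920.00)(14.00) + (3200.00)(78.00) + (448.00)(37.33) = 321205.33 mm³
ΣAȲ = (3920.00)(70.00) + (3200.00)(16.00) + (448.00)(42.67) = 344714.67 mm³
X̄ = 321205.33 / 7568.00 = 42.44 mm
Ȳ = 344714.67 / 7568.00 = 45.55 mm

X̄ = 42.44 mm, Ȳ = 45.55 mm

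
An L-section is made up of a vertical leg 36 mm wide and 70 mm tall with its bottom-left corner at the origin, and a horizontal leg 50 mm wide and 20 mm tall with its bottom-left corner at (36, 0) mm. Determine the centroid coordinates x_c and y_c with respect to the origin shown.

x_c = 30.22 mm, y_c = 27.90 mm

vertical leg: A = 36 × 70 = 2520.00, centroid at (18.00, 35.00).
horizontal leg: A = 50 × 20 = 1000.00, centroid at (61.00, 10.00).
ΣA = 3520.00 mm², ΣAx_c = 106360.00 mm³, ΣAy_c = 98200.00 mm³.
x_c = 106360.00/3520.00 = 30.22 mm; y_c = 98200.00/3520.00 = 27.90 mm.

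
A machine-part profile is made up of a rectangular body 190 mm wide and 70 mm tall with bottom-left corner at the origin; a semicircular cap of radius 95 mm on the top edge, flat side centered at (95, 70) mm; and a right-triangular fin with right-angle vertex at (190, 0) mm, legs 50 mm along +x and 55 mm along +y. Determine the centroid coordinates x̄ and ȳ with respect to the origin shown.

x̄ = 100.32 mm, ȳ = 71.21 mm

rectangular body: A = 190 × 70 = 13300.00, centroid at (95.00, 35.00).
semicircular top: A = ½π·95² = 14176.44, centroid at (95.00, 110.32).
triangular fin: A = ½·50·55 = 1375.00, centroid at (206.67, 18.33).
ΣA = 28851.44 mm²
ΣAx̄ = (13300.00)(95.00) + (14176.44)(95.00) + (1375.00)(206.67) = 2894428.17 mm³
ΣAȳ = (13300.00)(35.00) + (14176.44)(110.32) + (1375.00)(18.33) = 2054642.25 mm³
x̄ = 2894428.17 / 28851.44 = 100.32 mm
ȳ = 2054642.25 / 28851.44 = 71.21 mm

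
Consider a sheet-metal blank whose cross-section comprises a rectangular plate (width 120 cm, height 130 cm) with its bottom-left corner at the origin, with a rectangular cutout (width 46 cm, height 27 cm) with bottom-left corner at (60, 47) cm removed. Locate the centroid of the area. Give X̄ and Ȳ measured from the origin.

X̄ = 58.01 cm, Ȳ = 65.39 cm

plate: A = 120 × 130 = 15600.00, centroid at (60.00, 65.00).
hole: A = −(46 × 27) = -1242.00, centroid at (83.00, 60.50).
ΣA = 14358.00 cm²
ΣAX̄ = (15600.00)(60.00) + (-1242.00)(83.00) = 832914.00 cm³
ΣAȲ = (15600.00)(65.00) + (-1242.00)(60.50) = 938859.00 cm³
X̄ = 832914.00 / 14358.00 = 58.01 cm
Ȳ = 938859.00 / 14358.00 = 65.39 cm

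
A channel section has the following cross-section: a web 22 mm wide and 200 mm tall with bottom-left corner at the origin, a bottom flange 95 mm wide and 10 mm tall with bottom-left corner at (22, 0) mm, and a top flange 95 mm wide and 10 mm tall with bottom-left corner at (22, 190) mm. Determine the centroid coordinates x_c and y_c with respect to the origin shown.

Part | A | x̄ᵢ | ȳᵢ | A·x̄ᵢ | A·ȳᵢ
web | 4400.00 | 11.00 | 100.00 | 48400.00 | 440000.00
bottom flange | 950.00 | 69.50 | 5.00 | 66025.00 | 4750.00
top flange | 950.00 | 69.50 | 195.00 | 66025.00 | 185250.00
Σ | 6300.00 |  |  | 180450.00 | 630000.00
x_c = 180450.00 / 6300.00 = 28.64 mm
y_c = 630000.00 / 6300.00 = 100.00 mm

x_c = 28.64 mm, y_c = 100.00 mm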